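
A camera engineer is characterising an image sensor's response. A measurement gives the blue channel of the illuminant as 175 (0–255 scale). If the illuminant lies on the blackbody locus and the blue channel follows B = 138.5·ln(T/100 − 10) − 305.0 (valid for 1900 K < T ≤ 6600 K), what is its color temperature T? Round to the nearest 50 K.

4200 K

ln(t − 10) = (175 + 305.0) / 138.5 = 3.4657.
t − 10 = e^3.4657 = 31.999, so t = 41.999.
T = 100·t = 4200 K → 4200 K to the nearest 50 K.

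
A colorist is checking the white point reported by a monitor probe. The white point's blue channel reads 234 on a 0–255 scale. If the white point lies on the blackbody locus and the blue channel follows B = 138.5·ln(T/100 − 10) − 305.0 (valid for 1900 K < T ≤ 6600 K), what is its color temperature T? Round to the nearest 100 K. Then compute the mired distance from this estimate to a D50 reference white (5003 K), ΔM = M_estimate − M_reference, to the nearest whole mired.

-30 mireds

ln(t − 10) = (234 + 305.0) / 138.5 = 3.8917.
t − 10 = e^3.8917 = 48.994, so t = 58.994.
T = 100·t = 5899 K → 5900 K to the nearest 100 K.
M_estimate = 10⁶/5900 = 169.49; M_reference = 10⁶/5003 = 199.88.
ΔM = 169.49 − 199.88 = -30.39 → -30 mireds.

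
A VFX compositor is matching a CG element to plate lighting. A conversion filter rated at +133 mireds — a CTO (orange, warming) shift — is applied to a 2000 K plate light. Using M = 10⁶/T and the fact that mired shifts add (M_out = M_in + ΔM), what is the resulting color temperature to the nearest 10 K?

M_in = 10⁶/2000 = 500.00 mireds.
M_out = 500.00 + (+133) = 633.00 mireds.
T_out = 10⁶/633.00 = 1579.8 K → 1580 K.

1580 K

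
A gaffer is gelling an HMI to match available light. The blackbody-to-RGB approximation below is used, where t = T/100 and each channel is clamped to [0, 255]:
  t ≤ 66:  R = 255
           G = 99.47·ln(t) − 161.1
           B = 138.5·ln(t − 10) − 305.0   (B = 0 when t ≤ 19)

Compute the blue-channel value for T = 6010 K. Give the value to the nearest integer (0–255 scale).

t = 6010/100 = 60.1; the t ≤ 66 branch applies.
B = 138.5·ln(60.1 − 10) − 305.0 = 138.5·ln 50.1 − 305.0 = 138.5·3.9140 − 305.0 = 237.092.
Rounded: 237.

237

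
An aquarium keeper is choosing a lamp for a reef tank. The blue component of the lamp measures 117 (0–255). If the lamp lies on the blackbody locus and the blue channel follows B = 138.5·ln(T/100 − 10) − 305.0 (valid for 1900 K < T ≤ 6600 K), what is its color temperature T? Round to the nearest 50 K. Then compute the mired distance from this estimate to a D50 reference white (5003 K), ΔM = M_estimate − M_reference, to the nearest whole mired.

ln(t − 10) = (117 + 305.0) / 138.5 = 3.0469.
t − 10 = e^3.0469 = 21.051, so t = 31.051.
T = 100·t = 3105 K → 3100 K to the nearest 50 K.
M_estimate = 10⁶/3100 = 322.58; M_reference = 10⁶/5003 = 199.88.
ΔM = 322.58 − 199.88 = 122.70 → +123 mireds.

+123 mireds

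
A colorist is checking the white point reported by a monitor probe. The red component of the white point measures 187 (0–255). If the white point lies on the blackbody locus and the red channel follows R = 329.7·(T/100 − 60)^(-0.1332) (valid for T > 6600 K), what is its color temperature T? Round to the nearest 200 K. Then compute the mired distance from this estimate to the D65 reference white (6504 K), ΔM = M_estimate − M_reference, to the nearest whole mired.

-77 mireds

(t − 60)^(-0.1332) = 187/329.7 = 0.56718.
t − 60 = 0.56718^(1/-0.1332) = 0.56718^(-7.508) = 70.620, so t = 130.620.
T = 100·t = 13062 K → 13000 K to the nearest 200 K.
M_estimate = 10⁶/13000 = 76.92; M_reference = 10⁶/6504 = 153.75.
ΔM = 76.92 − 153.75 = -76.83 → -77 mireds.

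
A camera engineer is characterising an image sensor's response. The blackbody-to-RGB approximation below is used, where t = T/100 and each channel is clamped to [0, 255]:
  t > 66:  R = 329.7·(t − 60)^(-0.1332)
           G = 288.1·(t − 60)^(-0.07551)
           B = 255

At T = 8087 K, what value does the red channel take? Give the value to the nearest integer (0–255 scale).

t = 8087/100 = 80.87; the t > 66 branch applies.
R = 329.7·(80.87 − 60)^(-0.1332) = 329.7·20.87^(-0.1332) = 329.7·0.66717 = 219.968.
Rounded: 220.

220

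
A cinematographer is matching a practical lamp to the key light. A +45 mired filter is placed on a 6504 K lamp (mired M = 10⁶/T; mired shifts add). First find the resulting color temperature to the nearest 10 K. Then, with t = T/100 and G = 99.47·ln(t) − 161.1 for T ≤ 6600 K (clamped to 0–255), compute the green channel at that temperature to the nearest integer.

229

M_in = 10⁶/6504 = 153.75; M_out = 153.75 + (+45) = 198.75.
T_out = 10⁶/198.75 = 5031.4 K → 5030 K; t = 50.3.
G = 99.47·ln 50.3 − 161.1 = 99.47·3.9180 − 161.1 = 228.624.
Rounded: 229.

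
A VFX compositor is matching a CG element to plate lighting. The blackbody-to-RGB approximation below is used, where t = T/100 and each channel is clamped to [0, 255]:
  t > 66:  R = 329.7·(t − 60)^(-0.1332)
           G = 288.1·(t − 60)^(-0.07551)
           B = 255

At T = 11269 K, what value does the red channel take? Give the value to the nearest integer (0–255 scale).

t = 11269/100 = 112.69; the t > 66 branch applies.
R = 329.7·(112.69 − 60)^(-0.1332) = 329.7·52.69^(-0.1332) = 329.7·0.58975 = 194.440.
Rounded: 194.

194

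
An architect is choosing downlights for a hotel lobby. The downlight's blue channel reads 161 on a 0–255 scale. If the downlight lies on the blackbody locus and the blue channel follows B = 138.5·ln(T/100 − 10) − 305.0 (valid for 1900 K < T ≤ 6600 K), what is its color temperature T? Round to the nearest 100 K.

3900 K

ln(t − 10) = (161 + 305.0) / 138.5 = 3.3646.
t − 10 = e^3.3646 = 28.923, so t = 38.923.
T = 100·t = 3892 K → 3900 K to the nearest 100 K.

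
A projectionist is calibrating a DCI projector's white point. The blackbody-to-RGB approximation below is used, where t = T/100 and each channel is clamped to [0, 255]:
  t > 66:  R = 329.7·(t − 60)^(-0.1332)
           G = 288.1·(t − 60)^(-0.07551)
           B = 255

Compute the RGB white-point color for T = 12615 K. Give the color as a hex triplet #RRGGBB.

t = 12615/100 = 126.15; the t > 66 branch applies.
R = 329.7·(126.15 − 60)^(-0.1332) = 329.7·66.15^(-0.1332) = 329.7·0.57214 = 188.636.
G = 288.1·(126.15 − 60)^(-0.07551) = 288.1·66.15^(-0.07551) = 288.1·0.72867 = 209.930.
B = 255 by definition for t > 66.
Rounded: (189, 210, 255).
In hex: #BDD2FF.

#BDD2FF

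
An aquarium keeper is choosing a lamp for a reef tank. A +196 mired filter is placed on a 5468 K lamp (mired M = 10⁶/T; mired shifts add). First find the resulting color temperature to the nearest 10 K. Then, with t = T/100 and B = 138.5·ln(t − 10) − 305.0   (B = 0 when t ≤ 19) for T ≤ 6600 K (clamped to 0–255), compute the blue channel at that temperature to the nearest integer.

82

M_in = 10⁶/5468 = 182.88; M_out = 182.88 + (+196) = 378.88.
T_out = 10⁶/378.88 = 2639.3 K → 2640 K; t = 26.4.
B = 138.5·ln(26.4 − 10) − 305.0 = 138.5·ln 16.4 − 305.0 = 138.5·2.7973 − 305.0 = 82.423.
Rounded: 82.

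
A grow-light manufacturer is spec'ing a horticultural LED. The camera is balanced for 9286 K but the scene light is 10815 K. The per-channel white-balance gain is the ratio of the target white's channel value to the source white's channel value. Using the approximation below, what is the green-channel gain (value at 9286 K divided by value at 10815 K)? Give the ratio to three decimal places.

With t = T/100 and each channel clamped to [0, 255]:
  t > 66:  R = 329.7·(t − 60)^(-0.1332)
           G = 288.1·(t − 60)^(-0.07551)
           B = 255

1.029

At 10815 K (t = 108.15):
  G = 288.1·(108.15 − 60)^(-0.07551) = 288.1·48.15^(-0.07551) = 288.1·0.74636 = 215.026.
At 9286 K (t = 92.86):
  G = 288.1·(92.86 − 60)^(-0.07551) = 288.1·32.86^(-0.07551) = 288.1·0.76820 = 221.320.
Gain = 221.320 / 215.026 = 1.0293 → 1.029.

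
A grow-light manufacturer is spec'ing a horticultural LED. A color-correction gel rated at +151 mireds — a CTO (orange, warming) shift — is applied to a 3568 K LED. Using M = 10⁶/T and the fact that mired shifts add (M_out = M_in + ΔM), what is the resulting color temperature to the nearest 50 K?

2300 K

M_in = 10⁶/3568 = 280.27 mireds.
M_out = 280.27 + (+151) = 431.27 mireds.
T_out = 10⁶/431.27 = 2318.7 K → 2300 K.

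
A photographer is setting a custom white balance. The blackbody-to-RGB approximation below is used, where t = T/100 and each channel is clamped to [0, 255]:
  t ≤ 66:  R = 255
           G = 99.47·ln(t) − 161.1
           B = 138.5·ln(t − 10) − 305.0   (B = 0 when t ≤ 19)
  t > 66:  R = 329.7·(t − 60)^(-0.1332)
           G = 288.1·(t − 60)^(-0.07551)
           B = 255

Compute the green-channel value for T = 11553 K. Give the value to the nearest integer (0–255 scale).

213

t = 11553/100 = 115.53; the t > 66 branch applies.
G = 288.1·(115.53 − 60)^(-0.07551) = 288.1·55.53^(-0.07551) = 288.1·0.73836 = 212.723.
Rounded: 213.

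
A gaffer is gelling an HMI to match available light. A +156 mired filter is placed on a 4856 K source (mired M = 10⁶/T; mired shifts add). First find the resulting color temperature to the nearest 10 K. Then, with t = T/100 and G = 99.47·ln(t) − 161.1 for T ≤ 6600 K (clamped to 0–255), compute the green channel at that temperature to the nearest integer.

M_in = 10⁶/4856 = 205.93; M_out = 205.93 + (+156) = 361.93.
T_out = 10⁶/361.93 = 2763.0 K → 2760 K; t = 27.6.
G = 99.47·ln 27.6 − 161.1 = 99.47·3.3178 − 161.1 = 168.923.
Rounded: 169.

169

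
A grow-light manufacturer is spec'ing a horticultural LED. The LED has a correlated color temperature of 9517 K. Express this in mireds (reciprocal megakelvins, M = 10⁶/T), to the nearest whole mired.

105 mireds

M = 10⁶ / 9517 = 105.075 → 105 mireds.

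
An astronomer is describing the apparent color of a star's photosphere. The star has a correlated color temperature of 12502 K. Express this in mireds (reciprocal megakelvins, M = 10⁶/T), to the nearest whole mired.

80 mireds

M = 10⁶ / 12502 = 79.987 → 80 mireds.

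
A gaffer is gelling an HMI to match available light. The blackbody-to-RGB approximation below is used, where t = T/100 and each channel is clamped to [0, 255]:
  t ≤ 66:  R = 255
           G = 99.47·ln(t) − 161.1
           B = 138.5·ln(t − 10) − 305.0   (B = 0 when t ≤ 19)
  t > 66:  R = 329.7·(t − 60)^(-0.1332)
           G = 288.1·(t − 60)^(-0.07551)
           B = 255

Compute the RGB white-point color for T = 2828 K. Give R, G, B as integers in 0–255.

R=255, G=171, B=97

t = 2828/100 = 28.28; the t ≤ 66 branch applies.
R = 255 by definition for t ≤ 66.
G = 99.47·ln 28.28 − 161.1 = 99.47·3.3422 − 161.1 = 171.344.
B = 138.5·ln(28.28 − 10) − 305.0 = 138.5·ln 18.28 − 305.0 = 138.5·2.9058 − 305.0 = 97.454.
Rounded: (255, 171, 97).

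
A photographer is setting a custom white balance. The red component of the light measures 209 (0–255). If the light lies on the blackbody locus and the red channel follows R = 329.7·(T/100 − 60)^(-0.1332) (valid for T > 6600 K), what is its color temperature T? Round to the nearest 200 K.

9000 K

(t − 60)^(-0.1332) = 209/329.7 = 0.63391.
t − 60 = 0.63391^(1/-0.1332) = 0.63391^(-7.508) = 30.639, so t = 90.639.
T = 100·t = 9064 K → 9000 K to the nearest 200 K.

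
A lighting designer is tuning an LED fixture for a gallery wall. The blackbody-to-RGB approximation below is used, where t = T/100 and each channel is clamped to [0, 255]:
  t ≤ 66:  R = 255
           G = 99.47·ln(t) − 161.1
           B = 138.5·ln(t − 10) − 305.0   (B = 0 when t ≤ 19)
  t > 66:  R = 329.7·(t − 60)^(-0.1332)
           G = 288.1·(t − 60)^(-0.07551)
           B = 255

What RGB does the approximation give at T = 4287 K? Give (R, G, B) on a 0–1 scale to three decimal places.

t = 4287/100 = 42.87; the t ≤ 66 branch applies.
R = 255 by definition for t ≤ 66.
G = 99.47·ln 42.87 − 161.1 = 99.47·3.7582 − 161.1 = 212.725.
B = 138.5·ln(42.87 − 10) − 305.0 = 138.5·ln 32.87 − 305.0 = 138.5·3.4926 − 305.0 = 178.720.
Dividing each by 255: (1.0000, 0.8342, 0.7009) → (1.000, 0.834, 0.701).

(1.000, 0.834, 0.701)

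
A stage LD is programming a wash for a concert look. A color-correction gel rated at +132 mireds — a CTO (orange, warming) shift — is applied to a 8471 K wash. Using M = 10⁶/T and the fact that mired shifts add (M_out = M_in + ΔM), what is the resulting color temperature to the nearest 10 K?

M_in = 10⁶/8471 = 118.05 mireds.
M_out = 118.05 + (+132) = 250.05 mireds.
T_out = 10⁶/250.05 = 3999.2 K → 4000 K.

4000 K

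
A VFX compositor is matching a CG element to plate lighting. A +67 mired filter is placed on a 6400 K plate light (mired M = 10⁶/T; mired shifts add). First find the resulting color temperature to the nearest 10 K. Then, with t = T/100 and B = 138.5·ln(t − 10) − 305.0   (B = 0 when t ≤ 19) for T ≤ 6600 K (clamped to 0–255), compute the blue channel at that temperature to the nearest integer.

187

M_in = 10⁶/6400 = 156.25; M_out = 156.25 + (+67) = 223.25.
T_out = 10⁶/223.25 = 4479.3 K → 4480 K; t = 44.8.
B = 138.5·ln(44.8 − 10) − 305.0 = 138.5·ln 34.8 − 305.0 = 138.5·3.5496 − 305.0 = 186.622.
Rounded: 187.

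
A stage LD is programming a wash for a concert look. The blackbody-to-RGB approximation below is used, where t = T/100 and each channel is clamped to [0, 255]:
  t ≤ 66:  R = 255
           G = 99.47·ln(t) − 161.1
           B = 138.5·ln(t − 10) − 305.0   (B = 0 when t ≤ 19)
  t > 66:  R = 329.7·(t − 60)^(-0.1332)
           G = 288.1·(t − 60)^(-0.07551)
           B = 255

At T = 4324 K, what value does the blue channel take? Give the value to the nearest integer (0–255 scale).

t = 4324/100 = 43.24; the t ≤ 66 branch applies.
B = 138.5·ln(43.24 − 10) − 305.0 = 138.5·ln 33.24 − 305.0 = 138.5·3.5038 − 305.0 = 180.270.
Rounded: 180.

180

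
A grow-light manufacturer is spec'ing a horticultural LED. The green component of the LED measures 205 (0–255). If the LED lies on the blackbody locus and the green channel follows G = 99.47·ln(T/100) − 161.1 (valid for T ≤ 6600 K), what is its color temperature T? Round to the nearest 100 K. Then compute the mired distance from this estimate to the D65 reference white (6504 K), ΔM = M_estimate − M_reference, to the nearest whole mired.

ln t = (205 + 161.1) / 99.47 = 3.6805.
t = e^3.6805 = 39.666.
T = 100·t = 3967 K → 4000 K to the nearest 100 K.
M_estimate = 10⁶/4000 = 250.00; M_reference = 10⁶/6504 = 153.75.
ΔM = 250.00 − 153.75 = 96.25 → +96 mireds.

+96 mireds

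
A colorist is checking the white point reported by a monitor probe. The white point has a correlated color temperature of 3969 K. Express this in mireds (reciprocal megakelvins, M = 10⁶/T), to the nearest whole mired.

252 mireds

M = 10⁶ / 3969 = 251.953 → 252 mireds.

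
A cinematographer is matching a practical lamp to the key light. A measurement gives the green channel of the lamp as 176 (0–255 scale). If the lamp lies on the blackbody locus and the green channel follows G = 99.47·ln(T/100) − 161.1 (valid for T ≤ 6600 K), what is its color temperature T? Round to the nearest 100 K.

ln t = (176 + 161.1) / 99.47 = 3.3890.
t = e^3.3890 = 29.635.
T = 100·t = 2964 K → 3000 K to the nearest 100 K.

3000 K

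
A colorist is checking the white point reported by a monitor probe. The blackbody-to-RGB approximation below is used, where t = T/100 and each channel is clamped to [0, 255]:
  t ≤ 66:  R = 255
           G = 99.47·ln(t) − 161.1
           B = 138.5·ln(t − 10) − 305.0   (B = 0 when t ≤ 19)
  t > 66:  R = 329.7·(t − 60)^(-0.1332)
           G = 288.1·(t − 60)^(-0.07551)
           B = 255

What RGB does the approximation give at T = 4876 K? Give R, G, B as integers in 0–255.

R=255, G=226, B=202

t = 4876/100 = 48.76; the t ≤ 66 branch applies.
R = 255 by definition for t ≤ 66.
G = 99.47·ln 48.76 − 161.1 = 99.47·3.8869 − 161.1 = 225.531.
B = 138.5·ln(48.76 − 10) − 305.0 = 138.5·ln 38.76 − 305.0 = 138.5·3.6574 − 305.0 = 201.548.
Rounded: (255, 226, 202).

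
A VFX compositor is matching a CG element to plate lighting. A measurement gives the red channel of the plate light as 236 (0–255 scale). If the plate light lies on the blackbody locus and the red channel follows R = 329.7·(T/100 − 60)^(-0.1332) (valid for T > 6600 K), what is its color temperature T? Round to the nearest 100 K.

(t − 60)^(-0.1332) = 236/329.7 = 0.71580.
t − 60 = 0.71580^(1/-0.1332) = 0.71580^(-7.508) = 12.307, so t = 72.307.
T = 100·t = 7231 K → 7200 K to the nearest 100 K.

7200 K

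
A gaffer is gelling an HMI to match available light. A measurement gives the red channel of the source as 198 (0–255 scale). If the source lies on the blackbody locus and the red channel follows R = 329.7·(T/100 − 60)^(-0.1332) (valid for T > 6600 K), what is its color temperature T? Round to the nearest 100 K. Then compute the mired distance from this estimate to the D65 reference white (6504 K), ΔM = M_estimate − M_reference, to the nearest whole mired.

(t − 60)^(-0.1332) = 198/329.7 = 0.60055.
t − 60 = 0.60055^(1/-0.1332) = 0.60055^(-7.508) = 45.980, so t = 105.980.
T = 100·t = 10598 K → 10600 K to the nearest 100 K.
M_estimate = 10⁶/10600 = 94.34; M_reference = 10⁶/6504 = 153.75.
ΔM = 94.34 − 153.75 = -59.41 → -59 mireds.

-59 mireds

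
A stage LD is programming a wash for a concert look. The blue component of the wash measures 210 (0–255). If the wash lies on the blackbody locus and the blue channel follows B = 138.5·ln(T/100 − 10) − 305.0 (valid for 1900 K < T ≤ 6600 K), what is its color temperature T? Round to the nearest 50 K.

ln(t − 10) = (210 + 305.0) / 138.5 = 3.7184.
t − 10 = e^3.7184 = 41.199, so t = 51.199.
T = 100·t = 5120 K → 5100 K to the nearest 50 K.

5100 K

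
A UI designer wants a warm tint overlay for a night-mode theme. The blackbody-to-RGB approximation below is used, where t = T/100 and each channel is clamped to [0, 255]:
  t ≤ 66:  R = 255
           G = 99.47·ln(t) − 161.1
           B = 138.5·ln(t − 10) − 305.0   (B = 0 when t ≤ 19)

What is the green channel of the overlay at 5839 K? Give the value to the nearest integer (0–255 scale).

t = 5839/100 = 58.39; the t ≤ 66 branch applies.
G = 99.47·ln 58.39 − 161.1 = 99.47·4.0671 − 161.1 = 243.459.
Rounded: 243.

243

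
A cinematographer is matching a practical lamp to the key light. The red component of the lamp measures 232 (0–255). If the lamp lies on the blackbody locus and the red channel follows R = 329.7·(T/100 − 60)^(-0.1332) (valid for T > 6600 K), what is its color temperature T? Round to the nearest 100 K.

7400 K

(t − 60)^(-0.1332) = 232/329.7 = 0.70367.
t − 60 = 0.70367^(1/-0.1332) = 0.70367^(-7.508) = 13.992, so t = 73.992.
T = 100·t = 7399 K → 7400 K to the nearest 100 K.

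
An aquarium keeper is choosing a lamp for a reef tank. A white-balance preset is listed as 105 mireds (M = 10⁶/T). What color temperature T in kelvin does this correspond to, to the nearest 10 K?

9520 K

T = 10⁶ / 105 = 9523.81 K → 9520 K.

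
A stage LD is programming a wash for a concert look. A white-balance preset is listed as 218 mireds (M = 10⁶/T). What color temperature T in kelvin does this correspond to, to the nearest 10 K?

4590 K

T = 10⁶ / 218 = 4587.16 K → 4590 K.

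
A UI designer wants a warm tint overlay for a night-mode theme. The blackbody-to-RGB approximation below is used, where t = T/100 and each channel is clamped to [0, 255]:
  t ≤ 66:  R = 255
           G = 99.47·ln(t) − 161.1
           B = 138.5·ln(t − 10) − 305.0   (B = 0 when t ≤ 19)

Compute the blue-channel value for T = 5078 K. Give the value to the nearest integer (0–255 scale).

t = 5078/100 = 50.78; the t ≤ 66 branch applies.
B = 138.5·ln(50.78 − 10) − 305.0 = 138.5·ln 40.78 − 305.0 = 138.5·3.7082 − 305.0 = 208.585.
Rounded: 209.

209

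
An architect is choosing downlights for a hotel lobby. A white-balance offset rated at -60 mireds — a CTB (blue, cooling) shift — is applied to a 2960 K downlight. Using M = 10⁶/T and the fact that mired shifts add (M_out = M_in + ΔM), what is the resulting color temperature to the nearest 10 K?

3600 K

M_in = 10⁶/2960 = 337.84 mireds.
M_out = 337.84 + (-60) = 277.84 mireds.
T_out = 10⁶/277.84 = 3599.2 K → 3600 K.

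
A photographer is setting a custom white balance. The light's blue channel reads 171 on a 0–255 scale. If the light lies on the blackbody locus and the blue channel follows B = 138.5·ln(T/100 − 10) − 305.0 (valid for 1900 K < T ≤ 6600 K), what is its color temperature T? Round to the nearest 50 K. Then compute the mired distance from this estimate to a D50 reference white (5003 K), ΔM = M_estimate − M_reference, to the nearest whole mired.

ln(t − 10) = (171 + 305.0) / 138.5 = 3.4368.
t − 10 = e^3.4368 = 31.088, so t = 41.088.
T = 100·t = 4109 K → 4100 K to the nearest 50 K.
M_estimate = 10⁶/4100 = 243.90; M_reference = 10⁶/5003 = 199.88.
ΔM = 243.90 − 199.88 = 44.02 → +44 mireds.

+44 mireds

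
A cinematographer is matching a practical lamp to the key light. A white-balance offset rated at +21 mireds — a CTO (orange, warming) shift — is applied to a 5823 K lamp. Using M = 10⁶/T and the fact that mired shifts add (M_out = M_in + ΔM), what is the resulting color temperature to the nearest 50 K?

5200 K

M_in = 10⁶/5823 = 171.73 mireds.
M_out = 171.73 + (+21) = 192.73 mireds.
T_out = 10⁶/192.73 = 5188.5 K → 5200 K.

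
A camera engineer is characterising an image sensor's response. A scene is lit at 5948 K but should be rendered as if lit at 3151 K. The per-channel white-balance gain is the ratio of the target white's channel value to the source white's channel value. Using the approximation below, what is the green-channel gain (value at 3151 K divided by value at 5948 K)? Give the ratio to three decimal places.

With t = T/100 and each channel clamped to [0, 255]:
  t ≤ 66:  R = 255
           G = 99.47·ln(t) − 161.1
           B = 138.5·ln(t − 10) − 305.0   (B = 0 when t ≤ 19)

At 5948 K (t = 59.48):
  G = 99.47·ln 59.48 − 161.1 = 99.47·4.0856 − 161.1 = 245.299.
At 3151 K (t = 31.51):
  G = 99.47·ln 31.51 − 161.1 = 99.47·3.4503 − 161.1 = 182.102.
Gain = 182.102 / 245.299 = 0.7424 → 0.742.

0.742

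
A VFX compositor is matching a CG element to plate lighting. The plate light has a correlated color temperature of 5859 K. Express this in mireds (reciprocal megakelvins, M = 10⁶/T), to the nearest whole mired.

M = 10⁶ / 5859 = 170.678 → 171 mireds.

171 mireds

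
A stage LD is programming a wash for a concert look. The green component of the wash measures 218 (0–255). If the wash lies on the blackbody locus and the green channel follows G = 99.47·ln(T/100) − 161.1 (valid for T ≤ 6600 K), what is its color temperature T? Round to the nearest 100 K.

ln t = (218 + 161.1) / 99.47 = 3.8112.
t = e^3.8112 = 45.205.
T = 100·t = 4520 K → 4500 K to the nearest 100 K.

4500 K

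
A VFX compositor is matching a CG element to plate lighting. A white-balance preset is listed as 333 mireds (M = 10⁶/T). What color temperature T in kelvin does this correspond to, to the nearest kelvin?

T = 10⁶ / 333 = 3003.00 K → 3003 K.

3003 K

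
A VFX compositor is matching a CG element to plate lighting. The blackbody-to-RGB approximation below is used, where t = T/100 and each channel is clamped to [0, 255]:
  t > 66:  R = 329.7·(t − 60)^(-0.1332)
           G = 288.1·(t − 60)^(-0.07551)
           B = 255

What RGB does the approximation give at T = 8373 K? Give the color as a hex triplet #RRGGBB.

#D8E3FF

t = 8373/100 = 83.73; the t > 66 branch applies.
R = 329.7·(83.73 − 60)^(-0.1332) = 329.7·23.73^(-0.1332) = 329.7·0.65586 = 216.237.
G = 288.1·(83.73 − 60)^(-0.07551) = 288.1·23.73^(-0.07551) = 288.1·0.78732 = 226.827.
B = 255 by definition for t > 66.
Rounded: (216, 227, 255).
In hex: #D8E3FF.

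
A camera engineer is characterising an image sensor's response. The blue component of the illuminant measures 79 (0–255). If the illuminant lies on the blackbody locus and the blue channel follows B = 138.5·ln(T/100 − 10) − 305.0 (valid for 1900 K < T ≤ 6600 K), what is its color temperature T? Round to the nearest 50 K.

2600 K

ln(t − 10) = (79 + 305.0) / 138.5 = 2.7726.
t − 10 = e^2.7726 = 16.000, so t = 26.000.
T = 100·t = 2600 K → 2600 K to the nearest 50 K.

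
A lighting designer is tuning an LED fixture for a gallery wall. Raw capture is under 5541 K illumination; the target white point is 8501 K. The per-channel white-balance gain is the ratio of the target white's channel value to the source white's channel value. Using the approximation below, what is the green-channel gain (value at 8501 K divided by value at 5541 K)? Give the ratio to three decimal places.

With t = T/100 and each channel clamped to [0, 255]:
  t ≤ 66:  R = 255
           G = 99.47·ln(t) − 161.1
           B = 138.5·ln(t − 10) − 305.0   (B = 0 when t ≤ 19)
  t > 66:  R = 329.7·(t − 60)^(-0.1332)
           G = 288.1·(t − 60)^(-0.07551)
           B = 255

At 5541 K (t = 55.41):
  G = 99.47·ln 55.41 − 161.1 = 99.47·4.0148 − 161.1 = 238.248.
At 8501 K (t = 85.01):
  G = 288.1·(85.01 − 60)^(-0.07551) = 288.1·25.01^(-0.07551) = 288.1·0.78420 = 225.929.
Gain = 225.929 / 238.248 = 0.9483 → 0.948.

0.948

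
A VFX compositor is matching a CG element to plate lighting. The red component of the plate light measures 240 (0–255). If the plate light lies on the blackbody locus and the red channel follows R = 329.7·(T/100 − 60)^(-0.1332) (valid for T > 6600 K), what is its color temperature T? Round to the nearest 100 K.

(t − 60)^(-0.1332) = 240/329.7 = 0.72793.
t − 60 = 0.72793^(1/-0.1332) = 0.72793^(-7.508) = 10.848, so t = 70.848.
T = 100·t = 7085 K → 7100 K to the nearest 100 K.

7100 K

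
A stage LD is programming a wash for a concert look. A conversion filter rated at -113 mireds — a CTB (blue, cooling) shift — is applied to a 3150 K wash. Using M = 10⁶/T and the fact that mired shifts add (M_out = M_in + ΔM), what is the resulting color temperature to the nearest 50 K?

M_in = 10⁶/3150 = 317.46 mireds.
M_out = 317.46 + (-113) = 204.46 mireds.
T_out = 10⁶/204.46 = 4890.9 K → 4900 K.

4900 K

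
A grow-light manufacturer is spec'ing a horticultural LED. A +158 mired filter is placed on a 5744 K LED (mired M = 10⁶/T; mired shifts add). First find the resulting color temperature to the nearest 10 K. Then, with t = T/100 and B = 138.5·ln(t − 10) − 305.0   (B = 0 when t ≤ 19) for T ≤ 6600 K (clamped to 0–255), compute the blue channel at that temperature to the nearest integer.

M_in = 10⁶/5744 = 174.09; M_out = 174.09 + (+158) = 332.09.
T_out = 10⁶/332.09 = 3011.2 K → 3010 K; t = 30.1.
B = 138.5·ln(30.1 − 10) − 305.0 = 138.5·ln 20.1 − 305.0 = 138.5·3.0007 − 305.0 = 110.600.
Rounded: 111.

111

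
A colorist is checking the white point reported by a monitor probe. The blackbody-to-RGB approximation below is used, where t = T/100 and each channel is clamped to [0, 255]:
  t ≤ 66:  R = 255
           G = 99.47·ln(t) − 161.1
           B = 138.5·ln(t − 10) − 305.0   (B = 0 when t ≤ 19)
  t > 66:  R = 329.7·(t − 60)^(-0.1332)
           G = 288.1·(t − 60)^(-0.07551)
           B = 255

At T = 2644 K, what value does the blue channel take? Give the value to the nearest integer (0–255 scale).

83

t = 2644/100 = 26.44; the t ≤ 66 branch applies.
B = 138.5·ln(26.44 − 10) − 305.0 = 138.5·ln 16.44 − 305.0 = 138.5·2.7997 − 305.0 = 82.761.
Rounded: 83.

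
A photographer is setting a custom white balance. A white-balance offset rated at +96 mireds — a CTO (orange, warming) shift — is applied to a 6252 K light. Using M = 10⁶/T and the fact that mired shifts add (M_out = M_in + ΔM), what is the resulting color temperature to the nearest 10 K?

M_in = 10⁶/6252 = 159.95 mireds.
M_out = 159.95 + (+96) = 255.95 mireds.
T_out = 10⁶/255.95 = 3907.0 K → 3910 K.

3910 K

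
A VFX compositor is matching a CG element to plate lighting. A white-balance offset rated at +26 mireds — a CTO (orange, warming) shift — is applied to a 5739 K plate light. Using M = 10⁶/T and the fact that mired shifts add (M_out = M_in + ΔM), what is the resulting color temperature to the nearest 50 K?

M_in = 10⁶/5739 = 174.25 mireds.
M_out = 174.25 + (+26) = 200.25 mireds.
T_out = 10⁶/200.25 = 4993.8 K → 5000 K.

5000 K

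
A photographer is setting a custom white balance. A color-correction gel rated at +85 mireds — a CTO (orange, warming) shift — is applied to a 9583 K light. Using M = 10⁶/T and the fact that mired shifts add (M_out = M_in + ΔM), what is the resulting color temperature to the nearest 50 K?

M_in = 10⁶/9583 = 104.35 mireds.
M_out = 104.35 + (+85) = 189.35 mireds.
T_out = 10⁶/189.35 = 5281.2 K → 5300 K.

5300 K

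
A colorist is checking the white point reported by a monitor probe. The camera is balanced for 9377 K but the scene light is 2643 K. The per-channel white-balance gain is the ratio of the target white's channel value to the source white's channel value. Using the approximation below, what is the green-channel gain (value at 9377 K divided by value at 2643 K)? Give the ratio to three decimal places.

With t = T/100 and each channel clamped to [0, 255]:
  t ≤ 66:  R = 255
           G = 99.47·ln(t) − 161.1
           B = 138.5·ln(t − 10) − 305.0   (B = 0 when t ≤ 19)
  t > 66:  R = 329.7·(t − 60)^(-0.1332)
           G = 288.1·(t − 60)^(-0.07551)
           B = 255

At 2643 K (t = 26.43):
  G = 99.47·ln 26.43 − 161.1 = 99.47·3.2745 − 161.1 = 164.614.
At 9377 K (t = 93.77):
  G = 288.1·(93.77 − 60)^(-0.07551) = 288.1·33.77^(-0.07551) = 288.1·0.76662 = 220.863.
Gain = 220.863 / 164.614 = 1.3417 → 1.342.

1.342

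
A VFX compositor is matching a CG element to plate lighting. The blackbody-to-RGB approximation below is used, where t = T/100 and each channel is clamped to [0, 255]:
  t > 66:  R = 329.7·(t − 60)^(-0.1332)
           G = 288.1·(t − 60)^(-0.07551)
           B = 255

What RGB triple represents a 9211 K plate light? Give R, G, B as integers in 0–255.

R=208, G=222, B=255

t = 9211/100 = 92.11; the t > 66 branch applies.
R = 329.7·(92.11 − 60)^(-0.1332) = 329.7·32.11^(-0.1332) = 329.7·0.62996 = 207.699.
G = 288.1·(92.11 − 60)^(-0.07551) = 288.1·32.11^(-0.07551) = 288.1·0.76954 = 221.706.
B = 255 by definition for t > 66.
Rounded: (208, 222, 255).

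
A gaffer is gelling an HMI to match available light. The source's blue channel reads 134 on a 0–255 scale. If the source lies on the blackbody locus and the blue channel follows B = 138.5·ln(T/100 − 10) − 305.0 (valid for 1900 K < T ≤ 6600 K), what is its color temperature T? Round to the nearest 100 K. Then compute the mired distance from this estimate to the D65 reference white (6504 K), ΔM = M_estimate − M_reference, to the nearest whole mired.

+140 mireds

ln(t − 10) = (134 + 305.0) / 138.5 = 3.1697.
t − 10 = e^3.1697 = 23.800, so t = 33.800.
T = 100·t = 3380 K → 3400 K to the nearest 100 K.
M_estimate = 10⁶/3400 = 294.12; M_reference = 10⁶/6504 = 153.75.
ΔM = 294.12 − 153.75 = 140.37 → +140 mireds.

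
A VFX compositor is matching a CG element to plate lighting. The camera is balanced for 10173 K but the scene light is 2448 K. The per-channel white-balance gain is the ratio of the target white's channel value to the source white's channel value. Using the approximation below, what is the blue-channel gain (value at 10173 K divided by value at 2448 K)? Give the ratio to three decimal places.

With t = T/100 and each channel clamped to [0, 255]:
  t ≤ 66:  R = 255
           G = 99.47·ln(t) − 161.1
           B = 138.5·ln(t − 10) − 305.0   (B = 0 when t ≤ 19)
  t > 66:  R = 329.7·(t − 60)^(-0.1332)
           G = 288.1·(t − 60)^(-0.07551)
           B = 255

3.912

At 2448 K (t = 24.48):
  B = 138.5·ln(24.48 − 10) − 305.0 = 138.5·ln 14.48 − 305.0 = 138.5·2.6728 − 305.0 = 65.178.
At 10173 K (t = 101.73):
  B = 255 by definition for t > 66.
Gain = 255.000 / 65.178 = 3.9123 → 3.912.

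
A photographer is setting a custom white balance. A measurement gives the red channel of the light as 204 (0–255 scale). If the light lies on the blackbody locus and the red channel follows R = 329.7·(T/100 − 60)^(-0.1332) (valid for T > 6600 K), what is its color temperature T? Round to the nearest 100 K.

(t − 60)^(-0.1332) = 204/329.7 = 0.61874.
t − 60 = 0.61874^(1/-0.1332) = 0.61874^(-7.508) = 36.748, so t = 96.748.
T = 100·t = 9675 K → 9700 K to the nearest 100 K.

9700 K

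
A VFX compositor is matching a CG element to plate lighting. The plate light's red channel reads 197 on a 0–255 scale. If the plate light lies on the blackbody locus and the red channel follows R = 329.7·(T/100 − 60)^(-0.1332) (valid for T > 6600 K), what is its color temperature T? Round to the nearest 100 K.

10800 K

(t − 60)^(-0.1332) = 197/329.7 = 0.59751.
t − 60 = 0.59751^(1/-0.1332) = 0.59751^(-7.508) = 47.761, so t = 107.761.
T = 100·t = 10776 K → 10800 K to the nearest 100 K.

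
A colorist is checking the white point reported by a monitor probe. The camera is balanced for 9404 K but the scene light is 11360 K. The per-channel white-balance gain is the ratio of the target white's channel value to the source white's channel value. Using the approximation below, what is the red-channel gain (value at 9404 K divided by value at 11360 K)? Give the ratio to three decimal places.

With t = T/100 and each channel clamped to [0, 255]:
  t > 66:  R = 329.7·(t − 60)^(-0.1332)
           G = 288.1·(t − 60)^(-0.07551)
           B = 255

At 11360 K (t = 113.6):
  R = 329.7·(113.6 − 60)^(-0.1332) = 329.7·53.6^(-0.1332) = 329.7·0.58840 = 193.997.
At 9404 K (t = 94.04):
  R = 329.7·(94.04 − 60)^(-0.1332) = 329.7·34.04^(-0.1332) = 329.7·0.62508 = 206.090.
Gain = 206.090 / 193.997 = 1.0623 → 1.062.

1.062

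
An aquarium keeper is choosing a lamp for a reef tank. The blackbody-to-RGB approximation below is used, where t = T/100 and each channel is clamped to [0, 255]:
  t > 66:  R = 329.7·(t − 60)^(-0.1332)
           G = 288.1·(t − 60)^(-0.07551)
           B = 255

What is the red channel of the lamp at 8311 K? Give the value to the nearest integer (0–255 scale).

t = 8311/100 = 83.11; the t > 66 branch applies.
R = 329.7·(83.11 − 60)^(-0.1332) = 329.7·23.11^(-0.1332) = 329.7·0.65818 = 217.001.
Rounded: 217.

217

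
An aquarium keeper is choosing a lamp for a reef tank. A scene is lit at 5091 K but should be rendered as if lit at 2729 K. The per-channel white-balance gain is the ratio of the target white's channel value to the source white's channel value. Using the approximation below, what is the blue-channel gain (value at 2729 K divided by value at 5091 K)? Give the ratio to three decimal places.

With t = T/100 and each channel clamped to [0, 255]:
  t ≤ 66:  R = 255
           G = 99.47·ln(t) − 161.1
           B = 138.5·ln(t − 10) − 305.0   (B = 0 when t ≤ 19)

0.429

At 5091 K (t = 50.91):
  B = 138.5·ln(50.91 − 10) − 305.0 = 138.5·ln 40.91 − 305.0 = 138.5·3.7114 − 305.0 = 209.025.
At 2729 K (t = 27.29):
  B = 138.5·ln(27.29 − 10) − 305.0 = 138.5·ln 17.29 − 305.0 = 138.5·2.8501 − 305.0 = 89.743.
Gain = 89.743 / 209.025 = 0.4293 → 0.429.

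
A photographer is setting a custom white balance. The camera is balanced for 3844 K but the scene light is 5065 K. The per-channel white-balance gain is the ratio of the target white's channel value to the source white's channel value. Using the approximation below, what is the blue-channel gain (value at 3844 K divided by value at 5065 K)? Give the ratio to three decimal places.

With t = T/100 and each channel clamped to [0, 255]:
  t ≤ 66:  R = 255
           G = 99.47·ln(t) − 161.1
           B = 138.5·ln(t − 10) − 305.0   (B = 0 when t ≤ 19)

0.762

At 5065 K (t = 50.65):
  B = 138.5·ln(50.65 − 10) − 305.0 = 138.5·ln 40.65 − 305.0 = 138.5·3.7050 − 305.0 = 208.142.
At 3844 K (t = 38.44):
  B = 138.5·ln(38.44 − 10) − 305.0 = 138.5·ln 28.44 − 305.0 = 138.5·3.3478 − 305.0 = 158.670.
Gain = 158.670 / 208.142 = 0.7623 → 0.762.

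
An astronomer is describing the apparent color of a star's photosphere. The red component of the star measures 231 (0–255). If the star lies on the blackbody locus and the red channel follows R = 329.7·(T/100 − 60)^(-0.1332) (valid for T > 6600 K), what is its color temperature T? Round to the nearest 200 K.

7400 K

(t − 60)^(-0.1332) = 231/329.7 = 0.70064.
t − 60 = 0.70064^(1/-0.1332) = 0.70064^(-7.508) = 14.453, so t = 74.453.
T = 100·t = 7445 K → 7400 K to the nearest 200 K.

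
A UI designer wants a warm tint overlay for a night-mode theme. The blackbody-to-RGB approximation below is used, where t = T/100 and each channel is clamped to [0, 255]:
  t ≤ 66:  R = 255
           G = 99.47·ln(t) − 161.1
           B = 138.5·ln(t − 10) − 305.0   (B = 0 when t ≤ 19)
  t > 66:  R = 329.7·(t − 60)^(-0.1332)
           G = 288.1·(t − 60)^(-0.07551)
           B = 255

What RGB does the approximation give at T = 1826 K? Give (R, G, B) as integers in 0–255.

(255, 128, 0)

t = 1826/100 = 18.26; the t ≤ 66 branch applies.
R = 255 by definition for t ≤ 66.
G = 99.47·ln 18.26 − 161.1 = 99.47·2.9047 − 161.1 = 127.832.
t = 18.26 ≤ 19, so B = 0.
Rounded: (255, 128, 0).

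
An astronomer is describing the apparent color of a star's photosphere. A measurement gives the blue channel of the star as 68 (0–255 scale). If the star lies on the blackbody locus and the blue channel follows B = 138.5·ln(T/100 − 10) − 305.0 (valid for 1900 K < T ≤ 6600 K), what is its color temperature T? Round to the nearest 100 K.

ln(t − 10) = (68 + 305.0) / 138.5 = 2.6931.
t − 10 = e^2.6931 = 14.778, so t = 24.778.
T = 100·t = 2478 K → 2500 K to the nearest 100 K.

2500 K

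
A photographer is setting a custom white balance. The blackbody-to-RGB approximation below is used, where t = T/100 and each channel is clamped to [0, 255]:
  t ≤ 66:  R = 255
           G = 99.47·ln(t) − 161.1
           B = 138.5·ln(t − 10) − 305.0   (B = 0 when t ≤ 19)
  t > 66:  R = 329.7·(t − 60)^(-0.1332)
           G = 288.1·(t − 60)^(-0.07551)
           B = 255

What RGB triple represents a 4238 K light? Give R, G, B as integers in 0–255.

R=255, G=212, B=177

t = 4238/100 = 42.38; the t ≤ 66 branch applies.
R = 255 by definition for t ≤ 66.
G = 99.47·ln 42.38 − 161.1 = 99.47·3.7467 − 161.1 = 211.582.
B = 138.5·ln(42.38 − 10) − 305.0 = 138.5·ln 32.38 − 305.0 = 138.5·3.4775 − 305.0 = 176.639.
Rounded: (255, 212, 177).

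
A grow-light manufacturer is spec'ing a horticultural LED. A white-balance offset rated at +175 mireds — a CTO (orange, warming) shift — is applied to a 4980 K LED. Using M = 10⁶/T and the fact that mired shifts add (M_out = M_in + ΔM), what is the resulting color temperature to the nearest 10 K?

M_in = 10⁶/4980 = 200.80 mireds.
M_out = 200.80 + (+175) = 375.80 mireds.
T_out = 10⁶/375.80 = 2661.0 K → 2660 K.

2660 K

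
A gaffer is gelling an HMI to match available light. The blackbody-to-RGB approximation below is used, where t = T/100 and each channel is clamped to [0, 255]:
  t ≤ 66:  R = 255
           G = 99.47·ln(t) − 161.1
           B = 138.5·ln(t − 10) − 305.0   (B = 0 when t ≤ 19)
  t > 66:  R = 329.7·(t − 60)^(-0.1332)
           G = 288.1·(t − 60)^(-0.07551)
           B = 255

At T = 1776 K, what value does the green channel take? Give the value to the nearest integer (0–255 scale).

125

t = 1776/100 = 17.76; the t ≤ 66 branch applies.
G = 99.47·ln 17.76 − 161.1 = 99.47·2.8769 − 161.1 = 125.070.
Rounded: 125.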